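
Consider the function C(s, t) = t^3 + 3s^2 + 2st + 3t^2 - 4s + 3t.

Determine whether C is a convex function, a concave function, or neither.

The term t^3 is cubic, so the Hessian is not constant.
∂²C/∂t² = 6t + 6, which takes both signs as t varies (negative for sufficiently negative t). A diagonal entry of the Hessian changing sign means the Hessian is neither positive- nor negative-semidefinite on all of R^2.

neither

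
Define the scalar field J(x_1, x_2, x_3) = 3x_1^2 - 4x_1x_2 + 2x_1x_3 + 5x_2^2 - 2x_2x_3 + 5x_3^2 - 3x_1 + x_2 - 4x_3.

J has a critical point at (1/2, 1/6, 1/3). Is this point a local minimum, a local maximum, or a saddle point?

The Hessian is constant: H = [[6, -4, 2], [-4, 10, -2], [2, -2, 10]].
Leading principal minors: Δ₁ = 6, Δ₂ = 44, Δ₃ = 408.
All leading minors are positive, so H is positive definite: a local minimum.

local minimum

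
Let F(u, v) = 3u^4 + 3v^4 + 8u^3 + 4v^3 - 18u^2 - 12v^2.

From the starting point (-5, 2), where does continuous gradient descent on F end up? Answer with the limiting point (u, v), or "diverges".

(-3, 1)

F is separable, so gradient descent decouples: u follows -∂F/∂u, v follows -∂F/∂v.
∂F/∂u = 12u(u - 1)(u + 3); at u=-5 this is -720, so u increases.
∂F/∂v = 12v(v - 1)(v + 2); at v=2 this is 96, so v decreases.
u converges to its nearest critical value -3 (a local min of the u-part); v converges to 1. The iterate converges to (-3, 1).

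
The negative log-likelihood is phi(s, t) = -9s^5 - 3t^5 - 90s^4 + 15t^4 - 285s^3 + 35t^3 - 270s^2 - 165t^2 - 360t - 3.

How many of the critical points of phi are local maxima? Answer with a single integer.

4

phi separates as a function of s plus a function of t, so ∇phi=0 decouples.
∂phi/∂s = -45s(s + 1)(s + 3)(s + 4) = 0 at s ∈ {-4, -3, -1, 0}; ∂phi/∂t = -15(t - 4)(t - 3)(t + 1)(t + 2) = 0 at t ∈ {-2, -1, 3, 4}.
The Hessian is diagonal: diag(phi_ss, phi_tt). Second derivatives: phi_ss(-4)=540, phi_ss(-3)=-270, phi_ss(-1)=270, phi_ss(0)=-540; phi_tt(-2)=450, phi_tt(-1)=-300, phi_tt(3)=300, phi_tt(4)=-450.
Local maxima occur where both diagonal entries negative: (-3, -1), (-3, 4), (0, -1), (0, 4). Count: 4.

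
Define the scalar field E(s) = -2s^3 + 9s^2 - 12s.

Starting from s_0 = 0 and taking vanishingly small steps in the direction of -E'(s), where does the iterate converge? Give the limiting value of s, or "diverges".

1

E'(s) = -6(s - 2)(s - 1), so E'(0) = -12.
Gradient descent moves in the -E' direction, i.e. s is increasing.
The nearest critical point in that direction is s = 1, where E'' = 6 > 0 (a local minimum). The iterate converges there.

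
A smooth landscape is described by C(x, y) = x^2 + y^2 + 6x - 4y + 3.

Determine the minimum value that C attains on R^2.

C(x,y) separates as P(x) + Q(y) + 3, so its minimum is min P + min Q + 3.
P'(x) = 2x + 6 vanishes at x ∈ {-3}; Q'(y) = 2y - 4 vanishes at y ∈ {2}.
Local minima of P (where P''>0): P(-3)=-9. Local minima of Q: Q(2)=-4.
So the global minimum of C is P(-3) + Q(2) + 3 = -9 − 4 + 3 = -10, attained at (-3, 2).

-10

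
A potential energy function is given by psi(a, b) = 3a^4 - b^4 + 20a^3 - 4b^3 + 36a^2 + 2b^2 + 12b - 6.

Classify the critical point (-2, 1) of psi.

The mixed partial ∂²psi/∂a∂b is 0, so the Hessian at any point is diag(psi_aa, psi_bb) = diag(12(3a^2 + 10a + 6), 4(-3b^2 - 6b + 1)).
At (-2, 1): H = diag(-24, -32).
Both eigenvalues are negative, so H is negative definite: a local maximum.

local maximum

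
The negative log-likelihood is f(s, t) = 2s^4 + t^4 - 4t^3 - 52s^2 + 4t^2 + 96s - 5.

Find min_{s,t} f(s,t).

f(s,t) separates as P(s) + Q(t) − 5, so its minimum is min P + min Q − 5.
P'(s) = 8(s - 3)(s - 1)(s + 4) vanishes at s ∈ {-4, 1, 3}; Q'(t) = 4t(t - 2)(t - 1) vanishes at t ∈ {0, 1, 2}.
Local minima of P (where P''>0): P(-4)=-704, P(3)=-18. Local minima of Q: Q(0)=0, Q(2)=0.
So the global minimum of f is P(-4) + Q(0) − 5 = -704 + 0 − 5 = -709, attained at (-4, 0).

-709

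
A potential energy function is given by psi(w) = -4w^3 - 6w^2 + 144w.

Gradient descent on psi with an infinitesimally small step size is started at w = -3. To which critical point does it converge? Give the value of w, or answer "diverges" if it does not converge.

psi'(w) = -12(w - 3)(w + 4), so psi'(-3) = 72.
Gradient descent moves in the -psi' direction, i.e. w is decreasing.
The nearest critical point in that direction is w = -4, where psi'' = 84 > 0 (a local minimum). The iterate converges there.

-4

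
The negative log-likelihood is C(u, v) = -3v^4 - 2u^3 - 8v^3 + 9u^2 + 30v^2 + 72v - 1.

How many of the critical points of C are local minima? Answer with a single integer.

1

C separates as a function of u plus a function of v, so ∇C=0 decouples.
∂C/∂u = -6u(u - 3) = 0 at u ∈ {0, 3}; ∂C/∂v = -12(v - 2)(v + 1)(v + 3) = 0 at v ∈ {-3, -1, 2}.
The Hessian is diagonal: diag(C_uu, C_vv). Second derivatives: C_uu(0)=18, C_uu(3)=-18; C_vv(-3)=-120, C_vv(-1)=72, C_vv(2)=-180.
Local minima occur where both diagonal entries positive: (0, -1). Count: 1.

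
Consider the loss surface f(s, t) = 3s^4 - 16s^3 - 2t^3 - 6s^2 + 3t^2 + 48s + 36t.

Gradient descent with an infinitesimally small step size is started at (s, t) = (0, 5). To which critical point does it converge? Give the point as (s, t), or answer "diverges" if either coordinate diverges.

diverges

f is separable, so gradient descent decouples: s follows -∂f/∂s, t follows -∂f/∂t.
∂f/∂s = 12(s - 4)(s - 1)(s + 1); at s=0 this is 48, so s decreases.
∂f/∂t = -6(t - 3)(t + 2); at t=5 this is -84, so t increases.
The t-coordinate has no critical point in that direction and runs off to infinity.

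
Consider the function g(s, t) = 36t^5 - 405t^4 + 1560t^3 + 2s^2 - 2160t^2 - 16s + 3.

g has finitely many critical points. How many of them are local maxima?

0

g separates as a function of s plus a function of t, so ∇g=0 decouples.
∂g/∂s = 4(s - 4) = 0 at s ∈ {4}; ∂g/∂t = 180t(t - 4)(t - 3)(t - 2) = 0 at t ∈ {0, 2, 3, 4}.
The Hessian is diagonal: diag(g_ss, g_tt). Second derivatives: g_ss(4)=4; g_tt(0)=-4320, g_tt(2)=720, g_tt(3)=-540, g_tt(4)=1440.
Local maxima occur where both diagonal entries negative: none. Count: 0.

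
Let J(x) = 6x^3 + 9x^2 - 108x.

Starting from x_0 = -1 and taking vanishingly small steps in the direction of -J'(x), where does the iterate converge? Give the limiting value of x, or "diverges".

J'(x) = 18(x - 2)(x + 3), so J'(-1) = -108.
Gradient descent moves in the -J' direction, i.e. x is increasing.
The nearest critical point in that direction is x = 2, where J'' = 90 > 0 (a local minimum). The iterate converges there.

2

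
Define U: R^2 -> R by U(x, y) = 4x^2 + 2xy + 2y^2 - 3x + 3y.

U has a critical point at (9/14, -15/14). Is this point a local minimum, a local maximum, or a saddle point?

local minimum

The Hessian of U is constant: H = [[8, 2], [2, 4]].
det(H) = 8·4 − 2² = 28.
det(H) > 0 and tr(H) = 12 > 0, so H is positive definite and the point is a local minimum.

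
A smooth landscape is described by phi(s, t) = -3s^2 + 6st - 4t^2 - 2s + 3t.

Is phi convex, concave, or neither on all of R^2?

phi is quadratic, so its Hessian is the constant matrix H = [[-6, 6], [6, -8]].
det(H) = 12, tr(H) = -14.
det(H) > 0 and tr(H) < 0, so H is negative definite everywhere: concave.

concave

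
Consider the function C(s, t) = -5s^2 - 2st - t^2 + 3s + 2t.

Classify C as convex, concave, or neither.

concave

C is quadratic, so its Hessian is the constant matrix H = [[-10, -2], [-2, -2]].
det(H) = 16, tr(H) = -12.
det(H) > 0 and tr(H) < 0, so H is negative definite everywhere: concave.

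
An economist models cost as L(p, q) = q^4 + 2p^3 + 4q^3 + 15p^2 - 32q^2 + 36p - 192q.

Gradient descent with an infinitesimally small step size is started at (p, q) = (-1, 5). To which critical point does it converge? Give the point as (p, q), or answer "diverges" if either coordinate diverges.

(-2, 4)

L is separable, so gradient descent decouples: p follows -∂L/∂p, q follows -∂L/∂q.
∂L/∂p = 6(p + 2)(p + 3); at p=-1 this is 12, so p decreases.
∂L/∂q = 4(q - 4)(q + 3)(q + 4); at q=5 this is 288, so q decreases.
p converges to its nearest critical value -2 (a local min of the p-part); q converges to 4. The iterate converges to (-2, 4).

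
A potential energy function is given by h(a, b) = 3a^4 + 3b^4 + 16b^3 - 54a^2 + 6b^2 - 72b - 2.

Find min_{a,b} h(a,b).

-292

h(a,b) separates as P(a) + Q(b) − 2, so its minimum is min P + min Q − 2.
P'(a) = 12a(a - 3)(a + 3) vanishes at a ∈ {-3, 0, 3}; Q'(b) = 12(b - 1)(b + 2)(b + 3) vanishes at b ∈ {-3, -2, 1}.
Local minima of P (where P''>0): P(-3)=-243, P(3)=-243. Local minima of Q: Q(-3)=81, Q(1)=-47.
So the global minimum of h is P(-3) + Q(1) − 2 = -243 − 47 − 2 = -292, attained at (-3, 1).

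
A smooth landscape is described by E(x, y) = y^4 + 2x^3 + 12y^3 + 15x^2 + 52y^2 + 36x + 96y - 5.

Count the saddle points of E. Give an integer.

E separates as a function of x plus a function of y, so ∇E=0 decouples.
∂E/∂x = 6(x + 2)(x + 3) = 0 at x ∈ {-3, -2}; ∂E/∂y = 4(y + 2)(y + 3)(y + 4) = 0 at y ∈ {-4, -3, -2}.
The Hessian is diagonal: diag(E_xx, E_yy). Second derivatives: E_xx(-3)=-6, E_xx(-2)=6; E_yy(-4)=8, E_yy(-3)=-4, E_yy(-2)=8.
Saddle points occur where the two diagonal entries have opposite signs: (-3, -4), (-3, -2), (-2, -3). Count: 3.

3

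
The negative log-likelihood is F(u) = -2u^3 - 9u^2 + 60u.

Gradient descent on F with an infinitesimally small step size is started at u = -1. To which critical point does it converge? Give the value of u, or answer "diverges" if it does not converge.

-5

F'(u) = -6(u - 2)(u + 5), so F'(-1) = 72.
Gradient descent moves in the -F' direction, i.e. u is decreasing.
The nearest critical point in that direction is u = -5, where F'' = 42 > 0 (a local minimum). The iterate converges there.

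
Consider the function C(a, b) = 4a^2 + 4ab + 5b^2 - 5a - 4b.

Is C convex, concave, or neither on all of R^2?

C is quadratic, so its Hessian is the constant matrix H = [[8, 4], [4, 10]].
det(H) = 64, tr(H) = 18.
det(H) > 0 and tr(H) > 0, so H is positive definite everywhere: convex.

convex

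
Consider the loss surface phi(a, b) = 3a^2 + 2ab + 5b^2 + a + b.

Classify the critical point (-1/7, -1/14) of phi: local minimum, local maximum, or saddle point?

The Hessian of phi is constant: H = [[6, 2], [2, 10]].
det(H) = 6·10 − 2² = 56.
det(H) > 0 and tr(H) = 16 > 0, so H is positive definite and the point is a local minimum.

local minimum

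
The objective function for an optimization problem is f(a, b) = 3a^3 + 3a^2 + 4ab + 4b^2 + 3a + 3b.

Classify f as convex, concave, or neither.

The term 3a^3 is cubic, so the Hessian is not constant.
∂²f/∂a² = 18a + 6, which takes both signs as a varies (negative for sufficiently negative a). A diagonal entry of the Hessian changing sign means the Hessian is neither positive- nor negative-semidefinite on all of R^2.

neither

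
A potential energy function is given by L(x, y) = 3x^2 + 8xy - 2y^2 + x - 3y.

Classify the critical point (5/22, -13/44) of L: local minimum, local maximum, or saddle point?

saddle point

The Hessian of L is constant: H = [[6, 8], [8, -4]].
det(H) = 6·(-4) − 8² = -88.
Since det(H) < 0, H is indefinite and the critical point is a saddle point.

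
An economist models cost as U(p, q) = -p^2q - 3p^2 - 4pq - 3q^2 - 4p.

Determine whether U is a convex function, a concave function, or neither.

neither

The term -p^2q is cubic, so the Hessian is not constant.
∂²U/∂p² = -2q - 6, which takes both signs as q varies (negative for sufficiently large q). A diagonal entry of the Hessian changing sign means the Hessian is neither positive- nor negative-semidefinite on all of R^2.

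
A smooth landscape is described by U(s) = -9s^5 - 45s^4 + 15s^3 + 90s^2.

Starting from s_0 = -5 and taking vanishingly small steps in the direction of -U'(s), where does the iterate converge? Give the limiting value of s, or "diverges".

U'(s) = -45s(s - 1)(s + 1)(s + 4), so U'(-5) = -5400.
Gradient descent moves in the -U' direction, i.e. s is increasing.
The nearest critical point in that direction is s = -4, where U'' = 2700 > 0 (a local minimum). The iterate converges there.

-4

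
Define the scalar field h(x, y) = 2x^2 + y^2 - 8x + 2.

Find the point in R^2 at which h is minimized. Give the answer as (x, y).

(2, 0)

h(x,y) separates as P(x) + Q(y) + 2, so its minimum is min P + min Q + 2.
P'(x) = 4x - 8 vanishes at x ∈ {2}; Q'(y) = 2y vanishes at y ∈ {0}.
Local minima of P (where P''>0): P(2)=-8. Local minima of Q: Q(0)=0.
So the global minimum of h is P(2) + Q(0) + 2 = -8 + 0 + 2 = -6, attained at (2, 0).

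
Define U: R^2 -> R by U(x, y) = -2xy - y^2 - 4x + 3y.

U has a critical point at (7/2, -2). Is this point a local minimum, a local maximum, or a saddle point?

saddle point

The Hessian of U is constant: H = [[0, -2], [-2, -2]].
det(H) = 0·(-2) − (-2)² = -4.
Since det(H) < 0, H is indefinite and the critical point is a saddle point.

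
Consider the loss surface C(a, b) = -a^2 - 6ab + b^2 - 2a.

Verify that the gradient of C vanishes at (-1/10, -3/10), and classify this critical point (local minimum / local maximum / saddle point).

∇C = (-2a - 6b - 2, -6a + 2b); substituting (-1/10, -3/10) gives ∇C = (0, 0), so (-1/10, -3/10) is indeed a critical point.
The Hessian of C is constant: H = [[-2, -6], [-6, 2]].
det(H) = (-2)·2 − (-6)² = -40.
Since det(H) < 0, H is indefinite and the critical point is a saddle point.

saddle point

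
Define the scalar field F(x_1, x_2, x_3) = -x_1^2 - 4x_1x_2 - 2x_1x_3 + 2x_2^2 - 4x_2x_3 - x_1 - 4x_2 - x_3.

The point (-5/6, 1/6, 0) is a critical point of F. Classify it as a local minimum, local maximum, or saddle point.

saddle point

The Hessian is constant: H = [[-2, -4, -2], [-4, 4, -4], [-2, -4, 0]].
Leading principal minors: Δ₁ = -2, Δ₂ = -24, Δ₃ = -48.
The minors fit neither the all-positive nor the alternating-sign pattern, so H is indefinite: a saddle point.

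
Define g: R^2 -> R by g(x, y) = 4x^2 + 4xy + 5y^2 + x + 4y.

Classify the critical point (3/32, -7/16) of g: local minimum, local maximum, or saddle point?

The Hessian of g is constant: H = [[8, 4], [4, 10]].
det(H) = 8·10 − 4² = 64.
det(H) > 0 and tr(H) = 18 > 0, so H is positive definite and the point is a local minimum.

local minimum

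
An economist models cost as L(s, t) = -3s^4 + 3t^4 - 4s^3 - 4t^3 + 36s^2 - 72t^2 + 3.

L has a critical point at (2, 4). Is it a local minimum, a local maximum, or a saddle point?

The mixed partial ∂²L/∂s∂t is 0, so the Hessian at any point is diag(L_ss, L_tt) = diag(12(-3s^2 - 2s + 6), 12(3t^2 - 2t - 12)).
At (2, 4): H = diag(-120, 336).
The eigenvalues have opposite signs, so H is indefinite: a saddle point.

saddle point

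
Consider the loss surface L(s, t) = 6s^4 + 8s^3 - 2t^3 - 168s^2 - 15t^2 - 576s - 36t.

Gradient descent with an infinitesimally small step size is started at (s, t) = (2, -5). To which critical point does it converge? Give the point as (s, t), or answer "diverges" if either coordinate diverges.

(4, -3)

L is separable, so gradient descent decouples: s follows -∂L/∂s, t follows -∂L/∂t.
∂L/∂s = 24(s - 4)(s + 2)(s + 3); at s=2 this is -960, so s increases.
∂L/∂t = -6(t + 2)(t + 3); at t=-5 this is -36, so t increases.
s converges to its nearest critical value 4 (a local min of the s-part); t converges to -3. The iterate converges to (4, -3).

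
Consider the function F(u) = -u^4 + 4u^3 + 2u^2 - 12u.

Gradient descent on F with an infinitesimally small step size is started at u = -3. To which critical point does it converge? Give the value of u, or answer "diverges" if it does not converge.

F'(u) = -4(u - 3)(u - 1)(u + 1), so F'(-3) = 192.
Gradient descent moves in the -F' direction, i.e. u is decreasing.
There is no critical point below u=-3, and F' keeps the same sign, so the iterate runs off to −∞.

diverges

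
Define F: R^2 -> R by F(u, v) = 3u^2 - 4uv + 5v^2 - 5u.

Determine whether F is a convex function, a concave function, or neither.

F is quadratic, so its Hessian is the constant matrix H = [[6, -4], [-4, 10]].
det(H) = 44, tr(H) = 16.
det(H) > 0 and tr(H) > 0, so H is positive definite everywhere: convex.

convex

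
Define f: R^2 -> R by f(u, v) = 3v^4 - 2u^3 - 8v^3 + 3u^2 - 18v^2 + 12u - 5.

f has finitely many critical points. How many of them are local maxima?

1

f separates as a function of u plus a function of v, so ∇f=0 decouples.
∂f/∂u = -6(u - 2)(u + 1) = 0 at u ∈ {-1, 2}; ∂f/∂v = 12v(v - 3)(v + 1) = 0 at v ∈ {-1, 0, 3}.
The Hessian is diagonal: diag(f_uu, f_vv). Second derivatives: f_uu(-1)=18, f_uu(2)=-18; f_vv(-1)=48, f_vv(0)=-36, f_vv(3)=144.
Local maxima occur where both diagonal entries negative: (2, 0). Count: 1.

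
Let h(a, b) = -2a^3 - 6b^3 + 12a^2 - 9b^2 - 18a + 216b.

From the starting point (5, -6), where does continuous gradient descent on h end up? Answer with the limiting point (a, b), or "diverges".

diverges

h is separable, so gradient descent decouples: a follows -∂h/∂a, b follows -∂h/∂b.
∂h/∂a = -6(a - 3)(a - 1); at a=5 this is -48, so a increases.
∂h/∂b = -18(b - 3)(b + 4); at b=-6 this is -324, so b increases.
The a-coordinate has no critical point in that direction and runs off to infinity.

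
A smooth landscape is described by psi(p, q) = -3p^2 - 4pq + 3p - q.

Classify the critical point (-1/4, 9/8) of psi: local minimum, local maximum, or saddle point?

The Hessian of psi is constant: H = [[-6, -4], [-4, 0]].
det(H) = (-6)·0 − (-4)² = -16.
Since det(H) < 0, H is indefinite and the critical point is a saddle point.

saddle point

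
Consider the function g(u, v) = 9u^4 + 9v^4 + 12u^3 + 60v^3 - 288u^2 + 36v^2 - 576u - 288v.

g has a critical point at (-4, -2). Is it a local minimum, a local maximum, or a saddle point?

saddle point

The mixed partial ∂²g/∂u∂v is 0, so the Hessian at any point is diag(g_uu, g_vv) = diag(36(3u^2 + 2u - 16), 36(3v^2 + 10v + 2)).
At (-4, -2): H = diag(864, -216).
The eigenvalues have opposite signs, so H is indefinite: a saddle point.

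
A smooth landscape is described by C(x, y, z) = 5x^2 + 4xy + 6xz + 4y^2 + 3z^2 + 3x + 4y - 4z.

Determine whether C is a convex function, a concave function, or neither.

convex

C is quadratic, so its Hessian is the constant matrix H = [[10, 4, 6], [4, 8, 0], [6, 0, 6]].
Leading principal minors: 10, 64, 96.
All positive ⇒ H ≻ 0 ⇒ convex.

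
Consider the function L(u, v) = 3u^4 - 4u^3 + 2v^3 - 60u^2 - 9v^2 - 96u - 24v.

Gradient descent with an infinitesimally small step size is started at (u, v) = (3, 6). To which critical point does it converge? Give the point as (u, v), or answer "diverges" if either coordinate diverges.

L is separable, so gradient descent decouples: u follows -∂L/∂u, v follows -∂L/∂v.
∂L/∂u = 12(u - 4)(u + 1)(u + 2); at u=3 this is -240, so u increases.
∂L/∂v = 6(v - 4)(v + 1); at v=6 this is 84, so v decreases.
u converges to its nearest critical value 4 (a local min of the u-part); v converges to 4. The iterate converges to (4, 4).

(4, 4)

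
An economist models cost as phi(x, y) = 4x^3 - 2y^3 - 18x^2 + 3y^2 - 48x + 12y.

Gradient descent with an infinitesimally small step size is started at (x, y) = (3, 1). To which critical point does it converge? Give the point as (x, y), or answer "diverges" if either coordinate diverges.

(4, -1)

phi is separable, so gradient descent decouples: x follows -∂phi/∂x, y follows -∂phi/∂y.
∂phi/∂x = 12(x - 4)(x + 1); at x=3 this is -48, so x increases.
∂phi/∂y = -6(y - 2)(y + 1); at y=1 this is 12, so y decreases.
x converges to its nearest critical value 4 (a local min of the x-part); y converges to -1. The iterate converges to (4, -1).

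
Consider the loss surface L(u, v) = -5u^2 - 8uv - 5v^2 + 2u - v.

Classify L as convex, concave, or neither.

concave

L is quadratic, so its Hessian is the constant matrix H = [[-10, -8], [-8, -10]].
det(H) = 36, tr(H) = -20.
det(H) > 0 and tr(H) < 0, so H is negative definite everywhere: concave.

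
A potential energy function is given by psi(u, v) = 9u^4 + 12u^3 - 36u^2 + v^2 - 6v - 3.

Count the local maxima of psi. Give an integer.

psi separates as a function of u plus a function of v, so ∇psi=0 decouples.
∂psi/∂u = 36u(u - 1)(u + 2) = 0 at u ∈ {-2, 0, 1}; ∂psi/∂v = 2(v - 3) = 0 at v ∈ {3}.
The Hessian is diagonal: diag(psi_uu, psi_vv). Second derivatives: psi_uu(-2)=216, psi_uu(0)=-72, psi_uu(1)=108; psi_vv(3)=2.
Local maxima occur where both diagonal entries negative: none. Count: 0.

0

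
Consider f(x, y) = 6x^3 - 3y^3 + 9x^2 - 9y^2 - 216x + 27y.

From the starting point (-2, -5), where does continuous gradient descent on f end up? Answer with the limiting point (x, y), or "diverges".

(3, -3)

f is separable, so gradient descent decouples: x follows -∂f/∂x, y follows -∂f/∂y.
∂f/∂x = 18(x - 3)(x + 4); at x=-2 this is -180, so x increases.
∂f/∂y = -9(y - 1)(y + 3); at y=-5 this is -108, so y increases.
x converges to its nearest critical value 3 (a local min of the x-part); y converges to -3. The iterate converges to (3, -3).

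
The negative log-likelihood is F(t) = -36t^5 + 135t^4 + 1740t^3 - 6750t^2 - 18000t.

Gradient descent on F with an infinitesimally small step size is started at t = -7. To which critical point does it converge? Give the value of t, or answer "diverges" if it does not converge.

-5

F'(t) = -180(t - 5)(t - 4)(t + 1)(t + 5), so F'(-7) = -285120.
Gradient descent moves in the -F' direction, i.e. t is increasing.
The nearest critical point in that direction is t = -5, where F'' = 64800 > 0 (a local minimum). The iterate converges there.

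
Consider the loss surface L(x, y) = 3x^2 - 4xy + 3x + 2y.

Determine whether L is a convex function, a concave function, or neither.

L is quadratic, so its Hessian is the constant matrix H = [[6, -4], [-4, 0]].
det(H) = -16, tr(H) = 6.
det(H) < 0, so H is indefinite: neither convex nor concave.

neither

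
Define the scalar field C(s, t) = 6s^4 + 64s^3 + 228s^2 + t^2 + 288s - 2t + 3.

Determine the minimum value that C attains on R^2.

-116

C(s,t) separates as P(s) + Q(t) + 3, so its minimum is min P + min Q + 3.
P'(s) = 24(s + 1)(s + 3)(s + 4) vanishes at s ∈ {-4, -3, -1}; Q'(t) = 2(t - 1) vanishes at t ∈ {1}.
Local minima of P (where P''>0): P(-4)=-64, P(-1)=-118. Local minima of Q: Q(1)=-1.
So the global minimum of C is P(-1) + Q(1) + 3 = -118 − 1 + 3 = -116, attained at (-1, 1).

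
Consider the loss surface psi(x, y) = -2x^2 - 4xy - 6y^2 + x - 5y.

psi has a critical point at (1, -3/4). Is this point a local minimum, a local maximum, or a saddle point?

The Hessian of psi is constant: H = [[-4, -4], [-4, -12]].
det(H) = (-4)·(-12) − (-4)² = 32.
det(H) > 0 and tr(H) = -16 < 0, so H is negative definite and the point is a local maximum.

local maximum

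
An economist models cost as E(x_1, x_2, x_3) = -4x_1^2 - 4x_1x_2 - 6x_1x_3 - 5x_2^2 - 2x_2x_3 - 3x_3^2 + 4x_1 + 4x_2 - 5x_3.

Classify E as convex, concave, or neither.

E is quadratic, so its Hessian is the constant matrix H = [[-8, -4, -6], [-4, -10, -2], [-6, -2, -6]].
Leading principal minors: -8, 64, -88.
Signs alternate −, +, − ⇒ H ≺ 0 ⇒ concave.

concave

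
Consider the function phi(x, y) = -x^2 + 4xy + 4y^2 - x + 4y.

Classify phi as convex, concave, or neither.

neither

phi is quadratic, so its Hessian is the constant matrix H = [[-2, 4], [4, 8]].
det(H) = -32, tr(H) = 6.
det(H) < 0, so H is indefinite: neither convex nor concave.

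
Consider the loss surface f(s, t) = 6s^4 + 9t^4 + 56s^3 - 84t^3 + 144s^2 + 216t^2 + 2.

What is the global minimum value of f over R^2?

2

f(s,t) separates as P(s) + Q(t) + 2, so its minimum is min P + min Q + 2.
P'(s) = 24s(s + 3)(s + 4) vanishes at s ∈ {-4, -3, 0}; Q'(t) = 36t(t - 4)(t - 3) vanishes at t ∈ {0, 3, 4}.
Local minima of P (where P''>0): P(-4)=256, P(0)=0. Local minima of Q: Q(0)=0, Q(4)=384.
So the global minimum of f is P(0) + Q(0) + 2 = 0 + 0 + 2 = 2, attained at (0, 0).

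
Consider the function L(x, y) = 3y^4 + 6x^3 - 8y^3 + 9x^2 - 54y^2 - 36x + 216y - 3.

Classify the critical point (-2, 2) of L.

The mixed partial ∂²L/∂x∂y is 0, so the Hessian at any point is diag(L_xx, L_yy) = diag(18(2x + 1), 12(3y^2 - 4y - 9)).
At (-2, 2): H = diag(-54, -60).
Both eigenvalues are negative, so H is negative definite: a local maximum.

local maximum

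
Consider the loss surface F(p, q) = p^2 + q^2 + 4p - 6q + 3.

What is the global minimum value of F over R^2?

-10

F(p,q) separates as A(p) + B(q) + 3, so its minimum is min A + min B + 3.
A'(p) = 2p + 4 vanishes at p ∈ {-2}; B'(q) = 2q - 6 vanishes at q ∈ {3}.
Local minima of A (where A''>0): A(-2)=-4. Local minima of B: B(3)=-9.
So the global minimum of F is A(-2) + B(3) + 3 = -4 − 9 + 3 = -10, attained at (-2, 3).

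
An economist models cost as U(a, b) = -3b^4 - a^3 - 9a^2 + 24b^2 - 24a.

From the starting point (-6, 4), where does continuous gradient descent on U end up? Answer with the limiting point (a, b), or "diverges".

diverges

U is separable, so gradient descent decouples: a follows -∂U/∂a, b follows -∂U/∂b.
∂U/∂a = -3(a + 2)(a + 4); at a=-6 this is -24, so a increases.
∂U/∂b = -12b(b - 2)(b + 2); at b=4 this is -576, so b increases.
The b-coordinate has no critical point in that direction and runs off to infinity.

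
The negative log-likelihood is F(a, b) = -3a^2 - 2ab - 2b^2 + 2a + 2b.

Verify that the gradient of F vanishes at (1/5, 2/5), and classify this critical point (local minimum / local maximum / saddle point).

local maximum

∇F = (-6a - 2b + 2, -2a - 4b + 2); substituting (1/5, 2/5) gives ∇F = (0, 0), so (1/5, 2/5) is indeed a critical point.
The Hessian of F is constant: H = [[-6, -2], [-2, -4]].
det(H) = (-6)·(-4) − (-2)² = 20.
det(H) > 0 and tr(H) = -10 < 0, so H is negative definite and the point is a local maximum.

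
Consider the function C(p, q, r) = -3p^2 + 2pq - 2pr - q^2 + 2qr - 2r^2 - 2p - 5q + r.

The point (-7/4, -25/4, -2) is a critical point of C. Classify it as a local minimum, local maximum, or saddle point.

The Hessian is constant: H = [[-6, 2, -2], [2, -2, 2], [-2, 2, -4]].
Leading principal minors: Δ₁ = -6, Δ₂ = 8, Δ₃ = -16.
The minors alternate sign starting negative (−, +, −), so H is negative definite: a local maximum.

local maximum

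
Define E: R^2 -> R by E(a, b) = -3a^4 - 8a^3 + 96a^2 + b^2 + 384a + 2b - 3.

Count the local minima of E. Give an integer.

E separates as a function of a plus a function of b, so ∇E=0 decouples.
∂E/∂a = -12(a - 4)(a + 2)(a + 4) = 0 at a ∈ {-4, -2, 4}; ∂E/∂b = 2(b + 1) = 0 at b ∈ {-1}.
The Hessian is diagonal: diag(E_aa, E_bb). Second derivatives: E_aa(-4)=-192, E_aa(-2)=144, E_aa(4)=-576; E_bb(-1)=2.
Local minima occur where both diagonal entries positive: (-2, -1). Count: 1.

1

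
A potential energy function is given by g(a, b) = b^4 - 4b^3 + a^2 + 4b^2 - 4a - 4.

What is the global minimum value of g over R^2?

g(a,b) separates as P(a) + Q(b) − 4, so its minimum is min P + min Q − 4.
P'(a) = 2a - 4 vanishes at a ∈ {2}; Q'(b) = 4b(b - 2)(b - 1) vanishes at b ∈ {0, 1, 2}.
Local minima of P (where P''>0): P(2)=-4. Local minima of Q: Q(0)=0, Q(2)=0.
So the global minimum of g is P(2) + Q(0) − 4 = -4 + 0 − 4 = -8, attained at (2, 0).

-8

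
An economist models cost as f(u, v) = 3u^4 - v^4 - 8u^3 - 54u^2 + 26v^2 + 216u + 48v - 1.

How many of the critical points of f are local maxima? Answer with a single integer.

2

f separates as a function of u plus a function of v, so ∇f=0 decouples.
∂f/∂u = 12(u - 3)(u - 2)(u + 3) = 0 at u ∈ {-3, 2, 3}; ∂f/∂v = -4(v - 4)(v + 1)(v + 3) = 0 at v ∈ {-3, -1, 4}.
The Hessian is diagonal: diag(f_uu, f_vv). Second derivatives: f_uu(-3)=360, f_uu(2)=-60, f_uu(3)=72; f_vv(-3)=-56, f_vv(-1)=40, f_vv(4)=-140.
Local maxima occur where both diagonal entries negative: (2, -3), (2, 4). Count: 2.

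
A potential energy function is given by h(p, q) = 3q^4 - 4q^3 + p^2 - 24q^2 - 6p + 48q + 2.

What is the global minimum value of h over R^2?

-119

h(p,q) separates as A(p) + B(q) + 2, so its minimum is min A + min B + 2.
A'(p) = 2p - 6 vanishes at p ∈ {3}; B'(q) = 12(q - 2)(q - 1)(q + 2) vanishes at q ∈ {-2, 1, 2}.
Local minima of A (where A''>0): A(3)=-9. Local minima of B: B(-2)=-112, B(2)=16.
So the global minimum of h is A(3) + B(-2) + 2 = -9 − 112 + 2 = -119, attained at (3, -2).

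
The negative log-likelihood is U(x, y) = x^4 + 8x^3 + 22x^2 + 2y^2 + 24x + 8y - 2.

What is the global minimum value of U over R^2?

-19

U(x,y) separates as P(x) + Q(y) − 2, so its minimum is min P + min Q − 2.
P'(x) = 4(x + 1)(x + 2)(x + 3) vanishes at x ∈ {-3, -2, -1}; Q'(y) = 4y + 8 vanishes at y ∈ {-2}.
Local minima of P (where P''>0): P(-3)=-9, P(-1)=-9. Local minima of Q: Q(-2)=-8.
So the global minimum of U is P(-3) + Q(-2) − 2 = -9 − 8 − 2 = -19, attained at (-3, -2).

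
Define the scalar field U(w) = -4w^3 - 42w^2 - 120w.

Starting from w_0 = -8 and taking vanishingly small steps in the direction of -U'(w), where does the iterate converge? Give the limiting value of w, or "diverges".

U'(w) = -12(w + 2)(w + 5), so U'(-8) = -216.
Gradient descent moves in the -U' direction, i.e. w is increasing.
The nearest critical point in that direction is w = -5, where U'' = 36 > 0 (a local minimum). The iterate converges there.

-5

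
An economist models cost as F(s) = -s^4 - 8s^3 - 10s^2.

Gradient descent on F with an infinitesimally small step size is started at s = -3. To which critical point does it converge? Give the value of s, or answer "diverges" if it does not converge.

F'(s) = -4s(s + 1)(s + 5), so F'(-3) = -48.
Gradient descent moves in the -F' direction, i.e. s is increasing.
The nearest critical point in that direction is s = -1, where F'' = 16 > 0 (a local minimum). The iterate converges there.

-1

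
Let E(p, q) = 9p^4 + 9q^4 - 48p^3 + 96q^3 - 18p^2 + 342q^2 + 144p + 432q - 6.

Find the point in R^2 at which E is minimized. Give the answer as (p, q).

(4, -1)

E(p,q) separates as A(p) + B(q) − 6, so its minimum is min A + min B − 6.
A'(p) = 36(p - 4)(p - 1)(p + 1) vanishes at p ∈ {-1, 1, 4}; B'(q) = 36(q + 1)(q + 3)(q + 4) vanishes at q ∈ {-4, -3, -1}.
Local minima of A (where A''>0): A(-1)=-105, A(4)=-480. Local minima of B: B(-4)=-96, B(-1)=-177.
So the global minimum of E is A(4) + B(-1) − 6 = -480 − 177 − 6 = -663, attained at (4, -1).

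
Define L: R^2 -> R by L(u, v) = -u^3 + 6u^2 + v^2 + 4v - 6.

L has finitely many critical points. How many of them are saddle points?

L separates as a function of u plus a function of v, so ∇L=0 decouples.
∂L/∂u = -3u(u - 4) = 0 at u ∈ {0, 4}; ∂L/∂v = 2(v + 2) = 0 at v ∈ {-2}.
The Hessian is diagonal: diag(L_uu, L_vv). Second derivatives: L_uu(0)=12, L_uu(4)=-12; L_vv(-2)=2.
Saddle points occur where the two diagonal entries have opposite signs: (4, -2). Count: 1.

1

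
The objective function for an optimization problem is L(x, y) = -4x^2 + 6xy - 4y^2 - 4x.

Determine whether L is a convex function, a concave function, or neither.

L is quadratic, so its Hessian is the constant matrix H = [[-8, 6], [6, -8]].
det(H) = 28, tr(H) = -16.
det(H) > 0 and tr(H) < 0, so H is negative definite everywhere: concave.

concave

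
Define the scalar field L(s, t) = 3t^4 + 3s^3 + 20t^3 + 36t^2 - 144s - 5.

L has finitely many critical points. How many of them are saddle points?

L separates as a function of s plus a function of t, so ∇L=0 decouples.
∂L/∂s = 9(s - 4)(s + 4) = 0 at s ∈ {-4, 4}; ∂L/∂t = 12t(t + 2)(t + 3) = 0 at t ∈ {-3, -2, 0}.
The Hessian is diagonal: diag(L_ss, L_tt). Second derivatives: L_ss(-4)=-72, L_ss(4)=72; L_tt(-3)=36, L_tt(-2)=-24, L_tt(0)=72.
Saddle points occur where the two diagonal entries have opposite signs: (-4, -3), (-4, 0), (4, -2). Count: 3.

3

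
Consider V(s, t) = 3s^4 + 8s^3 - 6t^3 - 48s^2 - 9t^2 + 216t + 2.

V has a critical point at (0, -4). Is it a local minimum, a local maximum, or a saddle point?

The mixed partial ∂²V/∂s∂t is 0, so the Hessian at any point is diag(V_ss, V_tt) = diag(12(3s^2 + 4s - 8), -18(2t + 1)).
At (0, -4): H = diag(-96, 126).
The eigenvalues have opposite signs, so H is indefinite: a saddle point.

saddle point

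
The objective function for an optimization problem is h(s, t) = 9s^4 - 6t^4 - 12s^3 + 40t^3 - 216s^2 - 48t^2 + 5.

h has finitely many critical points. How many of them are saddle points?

5

h separates as a function of s plus a function of t, so ∇h=0 decouples.
∂h/∂s = 36s(s - 4)(s + 3) = 0 at s ∈ {-3, 0, 4}; ∂h/∂t = -24t(t - 4)(t - 1) = 0 at t ∈ {0, 1, 4}.
The Hessian is diagonal: diag(h_ss, h_tt). Second derivatives: h_ss(-3)=756, h_ss(0)=-432, h_ss(4)=1008; h_tt(0)=-96, h_tt(1)=72, h_tt(4)=-288.
Saddle points occur where the two diagonal entries have opposite signs: (-3, 0), (-3, 4), (0, 1), (4, 0), (4, 4). Count: 5.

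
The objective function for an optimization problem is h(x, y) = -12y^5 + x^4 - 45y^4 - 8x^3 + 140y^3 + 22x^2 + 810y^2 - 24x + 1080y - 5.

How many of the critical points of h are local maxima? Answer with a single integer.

2

h separates as a function of x plus a function of y, so ∇h=0 decouples.
∂h/∂x = 4(x - 3)(x - 2)(x - 1) = 0 at x ∈ {1, 2, 3}; ∂h/∂y = -60(y - 3)(y + 1)(y + 2)(y + 3) = 0 at y ∈ {-3, -2, -1, 3}.
The Hessian is diagonal: diag(h_xx, h_yy). Second derivatives: h_xx(1)=8, h_xx(2)=-4, h_xx(3)=8; h_yy(-3)=720, h_yy(-2)=-300, h_yy(-1)=480, h_yy(3)=-7200.
Local maxima occur where both diagonal entries negative: (2, -2), (2, 3). Count: 2.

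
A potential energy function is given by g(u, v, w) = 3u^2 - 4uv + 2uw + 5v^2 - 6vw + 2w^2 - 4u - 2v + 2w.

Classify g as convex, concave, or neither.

convex

g is quadratic, so its Hessian is the constant matrix H = [[6, -4, 2], [-4, 10, -6], [2, -6, 4]].
Leading principal minors: 6, 44, 16.
All positive ⇒ H ≻ 0 ⇒ convex.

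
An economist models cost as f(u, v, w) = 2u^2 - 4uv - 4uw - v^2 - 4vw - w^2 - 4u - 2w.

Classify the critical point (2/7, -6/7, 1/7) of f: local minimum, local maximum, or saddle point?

saddle point

The Hessian is constant: H = [[4, -4, -4], [-4, -2, -4], [-4, -4, -2]].
Leading principal minors: Δ₁ = 4, Δ₂ = -24, Δ₃ = -112.
The minors fit neither the all-positive nor the alternating-sign pattern, so H is indefinite: a saddle point.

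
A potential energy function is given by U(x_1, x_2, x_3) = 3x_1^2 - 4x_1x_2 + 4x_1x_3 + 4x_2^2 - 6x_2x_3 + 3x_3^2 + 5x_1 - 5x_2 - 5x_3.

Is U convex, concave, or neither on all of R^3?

U is quadratic, so its Hessian is the constant matrix H = [[6, -4, 4], [-4, 8, -6], [4, -6, 6]].
Leading principal minors: 6, 32, 40.
All positive ⇒ H ≻ 0 ⇒ convex.

convex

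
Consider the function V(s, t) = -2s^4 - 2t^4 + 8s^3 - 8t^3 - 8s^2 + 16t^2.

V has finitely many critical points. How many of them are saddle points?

4

V separates as a function of s plus a function of t, so ∇V=0 decouples.
∂V/∂s = -8s(s - 2)(s - 1) = 0 at s ∈ {0, 1, 2}; ∂V/∂t = -8t(t - 1)(t + 4) = 0 at t ∈ {-4, 0, 1}.
The Hessian is diagonal: diag(V_ss, V_tt). Second derivatives: V_ss(0)=-16, V_ss(1)=8, V_ss(2)=-16; V_tt(-4)=-160, V_tt(0)=32, V_tt(1)=-40.
Saddle points occur where the two diagonal entries have opposite signs: (0, 0), (1, -4), (1, 1), (2, 0). Count: 4.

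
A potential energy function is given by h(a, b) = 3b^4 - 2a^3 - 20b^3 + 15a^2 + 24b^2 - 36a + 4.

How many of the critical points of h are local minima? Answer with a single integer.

h separates as a function of a plus a function of b, so ∇h=0 decouples.
∂h/∂a = -6(a - 3)(a - 2) = 0 at a ∈ {2, 3}; ∂h/∂b = 12b(b - 4)(b - 1) = 0 at b ∈ {0, 1, 4}.
The Hessian is diagonal: diag(h_aa, h_bb). Second derivatives: h_aa(2)=6, h_aa(3)=-6; h_bb(0)=48, h_bb(1)=-36, h_bb(4)=144.
Local minima occur where both diagonal entries positive: (2, 0), (2, 4). Count: 2.

2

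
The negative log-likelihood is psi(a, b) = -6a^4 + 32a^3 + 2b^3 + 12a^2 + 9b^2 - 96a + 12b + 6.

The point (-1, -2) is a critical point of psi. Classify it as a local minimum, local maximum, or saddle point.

The mixed partial ∂²psi/∂a∂b is 0, so the Hessian at any point is diag(psi_aa, psi_bb) = diag(24(-3a^2 + 8a + 1), 6(2b + 3)).
At (-1, -2): H = diag(-240, -6).
Both eigenvalues are negative, so H is negative definite: a local maximum.

local maximum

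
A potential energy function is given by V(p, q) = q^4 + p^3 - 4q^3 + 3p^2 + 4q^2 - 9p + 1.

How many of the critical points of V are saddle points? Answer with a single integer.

V separates as a function of p plus a function of q, so ∇V=0 decouples.
∂V/∂p = 3(p - 1)(p + 3) = 0 at p ∈ {-3, 1}; ∂V/∂q = 4q(q - 2)(q - 1) = 0 at q ∈ {0, 1, 2}.
The Hessian is diagonal: diag(V_pp, V_qq). Second derivatives: V_pp(-3)=-12, V_pp(1)=12; V_qq(0)=8, V_qq(1)=-4, V_qq(2)=8.
Saddle points occur where the two diagonal entries have opposite signs: (-3, 0), (-3, 2), (1, 1). Count: 3.

3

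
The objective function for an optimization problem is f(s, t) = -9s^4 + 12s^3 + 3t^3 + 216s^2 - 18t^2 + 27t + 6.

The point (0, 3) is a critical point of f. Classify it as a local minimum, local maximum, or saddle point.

The mixed partial ∂²f/∂s∂t is 0, so the Hessian at any point is diag(f_ss, f_tt) = diag(36(-3s^2 + 2s + 12), 18(t - 2)).
At (0, 3): H = diag(432, 18).
Both eigenvalues are positive, so H is positive definite: a local minimum.

local minimum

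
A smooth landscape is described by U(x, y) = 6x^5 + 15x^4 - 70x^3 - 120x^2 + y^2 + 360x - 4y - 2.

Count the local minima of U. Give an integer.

2

U separates as a function of x plus a function of y, so ∇U=0 decouples.
∂U/∂x = 30(x - 2)(x - 1)(x + 2)(x + 3) = 0 at x ∈ {-3, -2, 1, 2}; ∂U/∂y = 2(y - 2) = 0 at y ∈ {2}.
The Hessian is diagonal: diag(U_xx, U_yy). Second derivatives: U_xx(-3)=-600, U_xx(-2)=360, U_xx(1)=-360, U_xx(2)=600; U_yy(2)=2.
Local minima occur where both diagonal entries positive: (-2, 2), (2, 2). Count: 2.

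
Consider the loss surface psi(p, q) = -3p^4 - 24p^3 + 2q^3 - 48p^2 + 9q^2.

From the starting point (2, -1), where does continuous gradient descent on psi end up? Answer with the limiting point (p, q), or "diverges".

diverges

psi is separable, so gradient descent decouples: p follows -∂psi/∂p, q follows -∂psi/∂q.
∂psi/∂p = -12p(p + 2)(p + 4); at p=2 this is -576, so p increases.
∂psi/∂q = 6q(q + 3); at q=-1 this is -12, so q increases.
The p-coordinate has no critical point in that direction and runs off to infinity.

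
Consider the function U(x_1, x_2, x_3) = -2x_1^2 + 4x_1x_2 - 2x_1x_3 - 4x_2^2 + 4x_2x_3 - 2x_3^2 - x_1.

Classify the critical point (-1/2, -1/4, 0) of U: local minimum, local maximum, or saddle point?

The Hessian is constant: H = [[-4, 4, -2], [4, -8, 4], [-2, 4, -4]].
Leading principal minors: Δ₁ = -4, Δ₂ = 16, Δ₃ = -32.
The minors alternate sign starting negative (−, +, −), so H is negative definite: a local maximum.

local maximum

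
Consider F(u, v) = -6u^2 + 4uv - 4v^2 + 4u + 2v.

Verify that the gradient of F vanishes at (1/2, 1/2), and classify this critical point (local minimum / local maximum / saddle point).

local maximum

∇F = (-12u + 4v + 4, 4u - 8v + 2); substituting (1/2, 1/2) gives ∇F = (0, 0), so (1/2, 1/2) is indeed a critical point.
The Hessian of F is constant: H = [[-12, 4], [4, -8]].
det(H) = (-12)·(-8) − 4² = 80.
det(H) > 0 and tr(H) = -20 < 0, so H is negative definite and the point is a local maximum.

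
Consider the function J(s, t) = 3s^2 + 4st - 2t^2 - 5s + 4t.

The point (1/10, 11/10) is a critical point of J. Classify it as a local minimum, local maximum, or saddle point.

The Hessian of J is constant: H = [[6, 4], [4, -4]].
det(H) = 6·(-4) − 4² = -40.
Since det(H) < 0, H is indefinite and the critical point is a saddle point.

saddle point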